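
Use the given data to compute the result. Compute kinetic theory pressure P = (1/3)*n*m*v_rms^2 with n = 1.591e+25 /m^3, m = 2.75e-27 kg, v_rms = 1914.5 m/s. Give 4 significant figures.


Step 1: v_rms^2 = 1914.5^2 = 3.665e+06
Step 2: n*m = 1.591e+25*2.75e-27 = 0.04375
Step 3: P = (1/3)*0.04375*3.665e+06 = 5.346e+04 Pa

5.346e+04


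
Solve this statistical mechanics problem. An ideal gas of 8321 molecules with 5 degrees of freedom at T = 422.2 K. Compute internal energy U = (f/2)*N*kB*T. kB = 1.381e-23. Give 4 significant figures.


Step 1: f/2 = 5/2 = 2.5
Step 2: N*kB*T = 8321*1.381e-23*422.2 = 4.852e-17
Step 3: U = 2.5 * 4.852e-17 = 1.213e-16 J

1.213e-16


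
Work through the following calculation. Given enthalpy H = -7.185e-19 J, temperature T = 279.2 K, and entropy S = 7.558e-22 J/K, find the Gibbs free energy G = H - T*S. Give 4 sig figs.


Step 1: T*S = 279.2 * 7.558e-22 = 2.11e-19 J
Step 2: G = H - T*S = -7.185e-19 - 2.11e-19
Step 3: G = -9.295e-19 J

-9.295e-19


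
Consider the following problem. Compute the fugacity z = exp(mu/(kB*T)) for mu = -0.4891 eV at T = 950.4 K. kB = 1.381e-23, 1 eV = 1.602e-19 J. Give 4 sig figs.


Step 1: Convert mu to Joules: -0.4891*1.602e-19 = -7.835e-20 J
Step 2: kB*T = 1.381e-23*950.4 = 1.313e-20 J
Step 3: mu/(kB*T) = -5.97
Step 4: z = exp(-5.97) = 0.002555

0.002555


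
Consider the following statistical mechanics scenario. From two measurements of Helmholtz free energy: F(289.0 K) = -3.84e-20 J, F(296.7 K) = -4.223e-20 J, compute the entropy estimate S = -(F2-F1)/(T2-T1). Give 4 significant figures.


Step 1: dF = F2 - F1 = -4.223e-20 - (-3.84e-20) = -3.83e-21 J
Step 2: dT = T2 - T1 = 296.7 - 289.0 = 7.7 K
Step 3: S = -dF/dT = -(-3.83e-21)/7.7 = 4.974e-22 J/K

4.974e-22


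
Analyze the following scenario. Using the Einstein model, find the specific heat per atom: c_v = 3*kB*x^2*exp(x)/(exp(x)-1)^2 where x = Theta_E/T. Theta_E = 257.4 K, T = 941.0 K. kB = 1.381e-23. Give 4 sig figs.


Step 1: x = Theta_E/T = 257.4/941.0 = 0.2735
Step 2: x^2 = 0.07482
Step 3: exp(x) = 1.315
Step 4: c_v = 3*1.381e-23*0.07482*1.315/(1.315-1)^2 = 4.117e-23

4.117e-23


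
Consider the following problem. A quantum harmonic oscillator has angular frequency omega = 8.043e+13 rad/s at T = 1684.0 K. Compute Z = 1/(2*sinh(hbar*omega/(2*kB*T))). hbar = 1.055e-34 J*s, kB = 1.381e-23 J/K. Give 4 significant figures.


Step 1: Compute x = hbar*omega/(kB*T) = 1.055e-34*8.043e+13/(1.381e-23*1684.0) = 0.3649
Step 2: x/2 = 0.1824
Step 3: sinh(x/2) = 0.1834
Step 4: Z = 1/(2*0.1834) = 2.726

2.726


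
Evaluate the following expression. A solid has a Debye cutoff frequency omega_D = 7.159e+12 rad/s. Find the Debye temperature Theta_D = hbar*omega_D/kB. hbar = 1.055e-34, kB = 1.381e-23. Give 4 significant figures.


Step 1: hbar*omega_D = 1.055e-34 * 7.159e+12 = 7.553e-22 J
Step 2: Theta_D = 7.553e-22 / 1.381e-23
Step 3: Theta_D = 54.69 K

54.69


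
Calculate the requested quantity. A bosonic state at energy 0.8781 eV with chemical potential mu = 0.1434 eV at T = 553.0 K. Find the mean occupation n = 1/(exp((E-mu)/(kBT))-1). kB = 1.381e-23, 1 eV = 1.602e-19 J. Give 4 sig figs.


Step 1: (E - mu) = 0.7347 eV
Step 2: x = (E-mu)*eV/(kB*T) = 0.7347*1.602e-19/(1.381e-23*553.0) = 15.41
Step 3: exp(x) = 4.935e+06
Step 4: n = 1/(exp(x)-1) = 2.026e-07

2.026e-07


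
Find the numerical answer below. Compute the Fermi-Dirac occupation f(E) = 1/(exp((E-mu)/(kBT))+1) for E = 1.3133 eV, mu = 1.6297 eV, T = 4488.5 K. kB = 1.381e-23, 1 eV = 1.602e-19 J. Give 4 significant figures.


Step 1: (E - mu) = 1.3133 - 1.6297 = -0.3164 eV
Step 2: Convert: (E-mu)*eV = -5.069e-20 J
Step 3: x = (E-mu)*eV/(kB*T) = -0.8177
Step 4: f = 1/(exp(-0.8177)+1) = 0.6938

0.6938


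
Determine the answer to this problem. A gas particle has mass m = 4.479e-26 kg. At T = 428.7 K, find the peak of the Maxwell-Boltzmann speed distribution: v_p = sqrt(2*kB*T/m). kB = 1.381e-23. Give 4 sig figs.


Step 1: Numerator = 2*kB*T = 2*1.381e-23*428.7 = 1.184e-20
Step 2: Ratio = 1.184e-20 / 4.479e-26 = 2.644e+05
Step 3: v_p = sqrt(2.644e+05) = 514.2 m/s

514.2


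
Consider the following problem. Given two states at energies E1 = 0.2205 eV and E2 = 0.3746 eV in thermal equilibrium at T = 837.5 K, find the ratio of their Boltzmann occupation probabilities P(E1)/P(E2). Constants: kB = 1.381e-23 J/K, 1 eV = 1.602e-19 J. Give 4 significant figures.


Step 1: Compute energy difference dE = E1 - E2 = 0.2205 - 0.3746 = -0.1541 eV
Step 2: Convert to Joules: dE_J = -0.1541 * 1.602e-19 = -2.469e-20 J
Step 3: Compute exponent = -dE_J / (kB * T) = -(-2.469e-20) / (1.381e-23 * 837.5) = 2.134
Step 4: P(E1)/P(E2) = exp(2.134) = 8.452

8.452


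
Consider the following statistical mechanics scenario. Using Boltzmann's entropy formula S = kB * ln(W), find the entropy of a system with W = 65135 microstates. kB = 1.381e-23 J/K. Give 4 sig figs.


Step 1: ln(W) = ln(65135) = 11.08
Step 2: S = kB * ln(W) = 1.381e-23 * 11.08
Step 3: S = 1.531e-22 J/K

1.531e-22


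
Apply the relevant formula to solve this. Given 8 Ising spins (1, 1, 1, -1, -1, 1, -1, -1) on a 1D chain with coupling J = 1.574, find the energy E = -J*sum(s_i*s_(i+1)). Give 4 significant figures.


Step 1: Nearest-neighbor products: 1, 1, -1, 1, -1, -1, 1
Step 2: Sum of products = 1
Step 3: E = -1.574 * 1 = -1.574

-1.574


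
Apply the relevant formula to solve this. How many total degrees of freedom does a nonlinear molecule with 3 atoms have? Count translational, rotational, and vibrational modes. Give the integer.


Step 1: Translational DOF = 3
Step 2: Rotational DOF (nonlinear) = 3
Step 3: Vibrational DOF = 3*3 - 6 = 3
Step 4: Total = 3 + 3 + 3 = 9

9


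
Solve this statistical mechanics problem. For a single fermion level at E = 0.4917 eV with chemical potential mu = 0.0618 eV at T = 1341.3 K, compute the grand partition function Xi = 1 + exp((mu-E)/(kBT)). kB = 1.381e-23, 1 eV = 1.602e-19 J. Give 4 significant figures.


Step 1: (mu - E) = 0.0618 - 0.4917 = -0.4299 eV
Step 2: x = (mu-E)*eV/(kB*T) = -0.4299*1.602e-19/(1.381e-23*1341.3) = -3.718
Step 3: exp(x) = 0.02428
Step 4: Xi = 1 + 0.02428 = 1.024

1.024


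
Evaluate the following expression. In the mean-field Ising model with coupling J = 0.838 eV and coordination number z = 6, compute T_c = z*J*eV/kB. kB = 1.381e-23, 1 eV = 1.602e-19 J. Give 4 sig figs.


Step 1: z*J = 6*0.838 = 5.028 eV
Step 2: Convert to Joules: 5.028*1.602e-19 = 8.055e-19 J
Step 3: T_c = 8.055e-19 / 1.381e-23 = 5.833e+04 K

5.833e+04


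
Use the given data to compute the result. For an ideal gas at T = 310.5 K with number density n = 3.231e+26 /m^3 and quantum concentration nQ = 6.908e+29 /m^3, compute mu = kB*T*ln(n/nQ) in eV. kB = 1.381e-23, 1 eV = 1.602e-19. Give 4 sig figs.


Step 1: n/nQ = 3.231e+26/6.908e+29 = 0.0004677
Step 2: ln(n/nQ) = -7.668
Step 3: mu = kB*T*ln(n/nQ) = 4.288e-21*-7.668 = -3.288e-20 J
Step 4: Convert to eV: -3.288e-20/1.602e-19 = -0.2052 eV

-0.2052


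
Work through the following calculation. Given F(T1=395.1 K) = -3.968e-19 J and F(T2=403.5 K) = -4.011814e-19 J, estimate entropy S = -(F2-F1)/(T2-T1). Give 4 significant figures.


Step 1: dF = F2 - F1 = -4.011814e-19 - (-3.968e-19) = -4.3814e-21 J
Step 2: dT = T2 - T1 = 403.5 - 395.1 = 8.4 K
Step 3: S = -dF/dT = -(-4.3814e-21)/8.4 = 5.216e-22 J/K

5.216e-22


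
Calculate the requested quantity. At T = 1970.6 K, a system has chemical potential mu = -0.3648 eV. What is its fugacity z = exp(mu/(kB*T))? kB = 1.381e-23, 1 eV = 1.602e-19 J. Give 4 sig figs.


Step 1: Convert mu to Joules: -0.3648*1.602e-19 = -5.844e-20 J
Step 2: kB*T = 1.381e-23*1970.6 = 2.721e-20 J
Step 3: mu/(kB*T) = -2.147
Step 4: z = exp(-2.147) = 0.1168

0.1168


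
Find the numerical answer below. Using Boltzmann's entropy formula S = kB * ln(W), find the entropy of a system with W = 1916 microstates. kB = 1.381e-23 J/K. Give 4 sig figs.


Step 1: ln(W) = ln(1916) = 7.558
Step 2: S = kB * ln(W) = 1.381e-23 * 7.558
Step 3: S = 1.044e-22 J/K

1.044e-22


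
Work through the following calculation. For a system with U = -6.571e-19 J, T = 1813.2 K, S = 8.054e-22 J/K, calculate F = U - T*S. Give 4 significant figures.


Step 1: T*S = 1813.2 * 8.054e-22 = 1.46e-18 J
Step 2: F = U - T*S = -6.571e-19 - 1.46e-18
Step 3: F = -2.117e-18 J

-2.117e-18


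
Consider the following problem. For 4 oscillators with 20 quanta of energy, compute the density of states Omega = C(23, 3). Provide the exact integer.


Step 1: Use binomial coefficient C(23, 3)
Step 2: Numerator = 23! / 20!
Step 3: Denominator = 3!
Step 4: Omega = 1771

1771


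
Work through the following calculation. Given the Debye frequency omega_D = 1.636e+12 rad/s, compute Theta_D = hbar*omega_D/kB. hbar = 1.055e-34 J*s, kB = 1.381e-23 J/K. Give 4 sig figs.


Step 1: hbar*omega_D = 1.055e-34 * 1.636e+12 = 1.726e-22 J
Step 2: Theta_D = 1.726e-22 / 1.381e-23
Step 3: Theta_D = 12.5 K

12.5


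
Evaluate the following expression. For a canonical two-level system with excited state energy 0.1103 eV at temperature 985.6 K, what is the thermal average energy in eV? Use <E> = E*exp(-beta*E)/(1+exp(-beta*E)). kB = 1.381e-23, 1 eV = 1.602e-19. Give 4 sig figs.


Step 1: beta*E = 0.1103*1.602e-19/(1.381e-23*985.6) = 1.298
Step 2: exp(-beta*E) = 0.273
Step 3: <E> = 0.1103*0.273/(1+0.273) = 0.02366 eV

0.02366


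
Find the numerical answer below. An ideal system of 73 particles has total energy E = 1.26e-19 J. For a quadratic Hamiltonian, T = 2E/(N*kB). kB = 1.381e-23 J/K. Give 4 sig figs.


Step 1: Numerator = 2*E = 2*1.26e-19 = 2.52e-19 J
Step 2: Denominator = N*kB = 73*1.381e-23 = 1.008e-21
Step 3: T = 2.52e-19 / 1.008e-21 = 250 K

250


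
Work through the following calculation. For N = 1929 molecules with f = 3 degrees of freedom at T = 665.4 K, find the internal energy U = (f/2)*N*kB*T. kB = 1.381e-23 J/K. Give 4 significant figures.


Step 1: f/2 = 3/2 = 1.5
Step 2: N*kB*T = 1929*1.381e-23*665.4 = 1.773e-17
Step 3: U = 1.5 * 1.773e-17 = 2.659e-17 J

2.659e-17


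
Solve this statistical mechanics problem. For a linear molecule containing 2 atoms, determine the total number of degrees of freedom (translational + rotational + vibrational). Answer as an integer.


Step 1: Translational DOF = 3
Step 2: Rotational DOF (linear) = 2
Step 3: Vibrational DOF = 3*2 - 5 = 1
Step 4: Total = 3 + 2 + 1 = 6

6


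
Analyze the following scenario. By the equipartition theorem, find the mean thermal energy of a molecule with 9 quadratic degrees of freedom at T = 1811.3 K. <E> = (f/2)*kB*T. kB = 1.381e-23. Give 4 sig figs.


Step 1: f/2 = 9/2 = 4.5
Step 2: kB*T = 1.381e-23 * 1811.3 = 2.501e-20
Step 3: <E> = 4.5 * 2.501e-20 = 1.126e-19 J

1.126e-19


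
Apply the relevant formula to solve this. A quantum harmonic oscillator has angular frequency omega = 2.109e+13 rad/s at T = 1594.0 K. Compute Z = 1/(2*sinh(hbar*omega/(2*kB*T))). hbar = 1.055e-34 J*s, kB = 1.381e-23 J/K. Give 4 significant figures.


Step 1: Compute x = hbar*omega/(kB*T) = 1.055e-34*2.109e+13/(1.381e-23*1594.0) = 0.1011
Step 2: x/2 = 0.05054
Step 3: sinh(x/2) = 0.05056
Step 4: Z = 1/(2*0.05056) = 9.889

9.889


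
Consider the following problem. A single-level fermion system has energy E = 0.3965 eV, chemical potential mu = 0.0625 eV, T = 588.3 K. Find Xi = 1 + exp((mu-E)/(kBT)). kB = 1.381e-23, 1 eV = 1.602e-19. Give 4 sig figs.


Step 1: (mu - E) = 0.0625 - 0.3965 = -0.334 eV
Step 2: x = (mu-E)*eV/(kB*T) = -0.334*1.602e-19/(1.381e-23*588.3) = -6.586
Step 3: exp(x) = 0.00138
Step 4: Xi = 1 + 0.00138 = 1.001

1.001


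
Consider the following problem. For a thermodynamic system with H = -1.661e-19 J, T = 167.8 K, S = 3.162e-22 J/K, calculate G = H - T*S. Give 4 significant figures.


Step 1: T*S = 167.8 * 3.162e-22 = 5.306e-20 J
Step 2: G = H - T*S = -1.661e-19 - 5.306e-20
Step 3: G = -2.192e-19 J

-2.192e-19


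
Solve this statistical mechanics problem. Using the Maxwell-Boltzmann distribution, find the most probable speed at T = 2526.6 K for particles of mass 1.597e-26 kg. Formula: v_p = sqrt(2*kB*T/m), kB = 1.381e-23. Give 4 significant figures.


Step 1: Numerator = 2*kB*T = 2*1.381e-23*2526.6 = 6.978e-20
Step 2: Ratio = 6.978e-20 / 1.597e-26 = 4.37e+06
Step 3: v_p = sqrt(4.37e+06) = 2090 m/s

2090


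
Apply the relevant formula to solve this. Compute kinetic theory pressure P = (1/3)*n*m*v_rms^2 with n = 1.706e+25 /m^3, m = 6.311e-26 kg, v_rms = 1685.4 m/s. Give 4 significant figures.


Step 1: v_rms^2 = 1685.4^2 = 2.841e+06
Step 2: n*m = 1.706e+25*6.311e-26 = 1.077
Step 3: P = (1/3)*1.077*2.841e+06 = 1.019e+06 Pa

1.019e+06


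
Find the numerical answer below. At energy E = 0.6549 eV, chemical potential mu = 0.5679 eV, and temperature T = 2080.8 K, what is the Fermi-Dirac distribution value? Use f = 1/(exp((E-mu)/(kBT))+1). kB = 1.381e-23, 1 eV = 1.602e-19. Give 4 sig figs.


Step 1: (E - mu) = 0.6549 - 0.5679 = 0.087 eV
Step 2: Convert: (E-mu)*eV = 1.394e-20 J
Step 3: x = (E-mu)*eV/(kB*T) = 0.485
Step 4: f = 1/(exp(0.485)+1) = 0.3811

0.3811


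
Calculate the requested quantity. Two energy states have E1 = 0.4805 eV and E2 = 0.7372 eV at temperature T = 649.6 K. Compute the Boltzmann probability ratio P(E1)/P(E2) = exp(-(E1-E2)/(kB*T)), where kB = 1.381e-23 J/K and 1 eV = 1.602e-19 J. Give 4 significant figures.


Step 1: Compute energy difference dE = E1 - E2 = 0.4805 - 0.7372 = -0.2567 eV
Step 2: Convert to Joules: dE_J = -0.2567 * 1.602e-19 = -4.112e-20 J
Step 3: Compute exponent = -dE_J / (kB * T) = -(-4.112e-20) / (1.381e-23 * 649.6) = 4.584
Step 4: P(E1)/P(E2) = exp(4.584) = 97.91

97.91


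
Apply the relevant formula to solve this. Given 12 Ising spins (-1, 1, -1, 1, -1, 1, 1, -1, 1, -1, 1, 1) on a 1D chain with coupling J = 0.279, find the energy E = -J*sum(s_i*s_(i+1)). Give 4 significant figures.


Step 1: Nearest-neighbor products: -1, -1, -1, -1, -1, 1, -1, -1, -1, -1, 1
Step 2: Sum of products = -7
Step 3: E = -0.279 * -7 = 1.953

1.953


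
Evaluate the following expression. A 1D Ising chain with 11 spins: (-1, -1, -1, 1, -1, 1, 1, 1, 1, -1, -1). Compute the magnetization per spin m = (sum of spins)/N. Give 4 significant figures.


Step 1: Count up spins (+1): 5, down spins (-1): 6
Step 2: Total magnetization M = 5 - 6 = -1
Step 3: m = M/N = -1/11 = -0.09091

-0.09091


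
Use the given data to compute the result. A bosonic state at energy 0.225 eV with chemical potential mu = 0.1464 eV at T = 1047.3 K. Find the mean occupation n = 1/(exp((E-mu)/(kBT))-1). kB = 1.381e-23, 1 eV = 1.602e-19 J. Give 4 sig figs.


Step 1: (E - mu) = 0.0786 eV
Step 2: x = (E-mu)*eV/(kB*T) = 0.0786*1.602e-19/(1.381e-23*1047.3) = 0.8706
Step 3: exp(x) = 2.388
Step 4: n = 1/(exp(x)-1) = 0.7203

0.7203


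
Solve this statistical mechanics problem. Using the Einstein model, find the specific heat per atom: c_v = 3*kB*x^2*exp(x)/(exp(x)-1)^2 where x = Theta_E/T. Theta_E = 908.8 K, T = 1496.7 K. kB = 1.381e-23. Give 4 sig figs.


Step 1: x = Theta_E/T = 908.8/1496.7 = 0.6072
Step 2: x^2 = 0.3687
Step 3: exp(x) = 1.835
Step 4: c_v = 3*1.381e-23*0.3687*1.835/(1.835-1)^2 = 4.018e-23

4.018e-23


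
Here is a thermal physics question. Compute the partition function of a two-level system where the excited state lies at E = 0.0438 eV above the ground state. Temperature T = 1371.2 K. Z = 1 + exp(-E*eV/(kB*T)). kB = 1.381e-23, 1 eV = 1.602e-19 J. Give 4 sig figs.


Step 1: Compute beta*E = E*eV/(kB*T) = 0.0438*1.602e-19/(1.381e-23*1371.2) = 0.3705
Step 2: exp(-beta*E) = exp(-0.3705) = 0.6904
Step 3: Z = 1 + 0.6904 = 1.69

1.69


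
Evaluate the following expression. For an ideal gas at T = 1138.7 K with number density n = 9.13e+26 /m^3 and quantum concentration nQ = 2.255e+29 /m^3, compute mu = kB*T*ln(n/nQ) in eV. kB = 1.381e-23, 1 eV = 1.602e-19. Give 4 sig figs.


Step 1: n/nQ = 9.13e+26/2.255e+29 = 0.004049
Step 2: ln(n/nQ) = -5.509
Step 3: mu = kB*T*ln(n/nQ) = 1.573e-20*-5.509 = -8.664e-20 J
Step 4: Convert to eV: -8.664e-20/1.602e-19 = -0.5408 eV

-0.5408


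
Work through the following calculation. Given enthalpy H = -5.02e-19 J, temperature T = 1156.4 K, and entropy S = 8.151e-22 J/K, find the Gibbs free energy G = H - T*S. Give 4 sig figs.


Step 1: T*S = 1156.4 * 8.151e-22 = 9.426e-19 J
Step 2: G = H - T*S = -5.02e-19 - 9.426e-19
Step 3: G = -1.445e-18 J

-1.445e-18


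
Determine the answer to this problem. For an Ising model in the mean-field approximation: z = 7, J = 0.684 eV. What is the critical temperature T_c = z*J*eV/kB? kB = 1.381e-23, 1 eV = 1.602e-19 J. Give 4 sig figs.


Step 1: z*J = 7*0.684 = 4.788 eV
Step 2: Convert to Joules: 4.788*1.602e-19 = 7.67e-19 J
Step 3: T_c = 7.67e-19 / 1.381e-23 = 5.554e+04 K

5.554e+04


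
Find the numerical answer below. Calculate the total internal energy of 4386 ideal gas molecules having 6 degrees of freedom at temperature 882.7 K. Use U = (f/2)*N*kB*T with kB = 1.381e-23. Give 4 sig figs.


Step 1: f/2 = 6/2 = 3.0
Step 2: N*kB*T = 4386*1.381e-23*882.7 = 5.347e-17
Step 3: U = 3.0 * 5.347e-17 = 1.604e-16 J

1.604e-16


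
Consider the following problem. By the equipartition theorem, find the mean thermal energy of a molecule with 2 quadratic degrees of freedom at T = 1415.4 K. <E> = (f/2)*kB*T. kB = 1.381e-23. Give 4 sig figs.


Step 1: f/2 = 2/2 = 1
Step 2: kB*T = 1.381e-23 * 1415.4 = 1.955e-20
Step 3: <E> = 1 * 1.955e-20 = 1.955e-20 J

1.955e-20


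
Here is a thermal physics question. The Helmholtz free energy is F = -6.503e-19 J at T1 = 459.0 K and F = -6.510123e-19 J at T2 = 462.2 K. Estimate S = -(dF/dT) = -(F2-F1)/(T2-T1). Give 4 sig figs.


Step 1: dF = F2 - F1 = -6.510123e-19 - (-6.503e-19) = -7.123e-22 J
Step 2: dT = T2 - T1 = 462.2 - 459.0 = 3.2 K
Step 3: S = -dF/dT = -(-7.123e-22)/3.2 = 2.226e-22 J/K

2.226e-22


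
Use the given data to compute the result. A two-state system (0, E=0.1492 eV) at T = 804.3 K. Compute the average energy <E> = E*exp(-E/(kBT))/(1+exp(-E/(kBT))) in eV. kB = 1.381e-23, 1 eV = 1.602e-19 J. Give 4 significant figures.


Step 1: beta*E = 0.1492*1.602e-19/(1.381e-23*804.3) = 2.152
Step 2: exp(-beta*E) = 0.1163
Step 3: <E> = 0.1492*0.1163/(1+0.1163) = 0.01554 eV

0.01554


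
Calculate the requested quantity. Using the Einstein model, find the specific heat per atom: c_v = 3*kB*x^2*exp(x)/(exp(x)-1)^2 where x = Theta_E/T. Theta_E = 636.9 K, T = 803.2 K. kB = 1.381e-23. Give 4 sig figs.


Step 1: x = Theta_E/T = 636.9/803.2 = 0.793
Step 2: x^2 = 0.6288
Step 3: exp(x) = 2.21
Step 4: c_v = 3*1.381e-23*0.6288*2.21/(2.21-1)^2 = 3.933e-23

3.933e-23


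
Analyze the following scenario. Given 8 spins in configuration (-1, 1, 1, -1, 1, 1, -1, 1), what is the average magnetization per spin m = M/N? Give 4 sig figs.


Step 1: Count up spins (+1): 5, down spins (-1): 3
Step 2: Total magnetization M = 5 - 3 = 2
Step 3: m = M/N = 2/8 = 0.25

0.25


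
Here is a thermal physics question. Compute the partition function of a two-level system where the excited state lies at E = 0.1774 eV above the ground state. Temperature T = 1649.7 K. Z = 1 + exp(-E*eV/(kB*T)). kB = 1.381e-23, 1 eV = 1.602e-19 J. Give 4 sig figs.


Step 1: Compute beta*E = E*eV/(kB*T) = 0.1774*1.602e-19/(1.381e-23*1649.7) = 1.247
Step 2: exp(-beta*E) = exp(-1.247) = 0.2872
Step 3: Z = 1 + 0.2872 = 1.287

1.287


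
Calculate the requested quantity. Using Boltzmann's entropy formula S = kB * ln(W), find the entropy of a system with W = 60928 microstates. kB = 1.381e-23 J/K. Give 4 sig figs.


Step 1: ln(W) = ln(60928) = 11.02
Step 2: S = kB * ln(W) = 1.381e-23 * 11.02
Step 3: S = 1.522e-22 J/K

1.522e-22


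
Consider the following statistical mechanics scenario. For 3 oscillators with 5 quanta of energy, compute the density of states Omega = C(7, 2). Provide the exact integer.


Step 1: Use binomial coefficient C(7, 2)
Step 2: Numerator = 7! / 5!
Step 3: Denominator = 2!
Step 4: Omega = 21

21


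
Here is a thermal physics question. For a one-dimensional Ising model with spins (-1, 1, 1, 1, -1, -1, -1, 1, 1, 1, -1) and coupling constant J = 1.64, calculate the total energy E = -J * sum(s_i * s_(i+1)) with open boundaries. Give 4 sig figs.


Step 1: Nearest-neighbor products: -1, 1, 1, -1, 1, 1, -1, 1, 1, -1
Step 2: Sum of products = 2
Step 3: E = -1.64 * 2 = -3.28

-3.28


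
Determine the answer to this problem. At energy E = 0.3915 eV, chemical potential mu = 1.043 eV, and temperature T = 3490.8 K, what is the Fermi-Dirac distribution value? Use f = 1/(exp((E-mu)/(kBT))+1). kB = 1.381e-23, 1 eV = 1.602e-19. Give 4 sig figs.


Step 1: (E - mu) = 0.3915 - 1.043 = -0.6515 eV
Step 2: Convert: (E-mu)*eV = -1.044e-19 J
Step 3: x = (E-mu)*eV/(kB*T) = -2.165
Step 4: f = 1/(exp(-2.165)+1) = 0.8971

0.8971


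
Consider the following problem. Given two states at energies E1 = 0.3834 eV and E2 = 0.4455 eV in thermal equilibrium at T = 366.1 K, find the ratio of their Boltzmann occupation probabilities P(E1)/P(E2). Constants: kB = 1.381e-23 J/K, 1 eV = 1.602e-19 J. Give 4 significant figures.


Step 1: Compute energy difference dE = E1 - E2 = 0.3834 - 0.4455 = -0.0621 eV
Step 2: Convert to Joules: dE_J = -0.0621 * 1.602e-19 = -9.948e-21 J
Step 3: Compute exponent = -dE_J / (kB * T) = -(-9.948e-21) / (1.381e-23 * 366.1) = 1.968
Step 4: P(E1)/P(E2) = exp(1.968) = 7.154

7.154


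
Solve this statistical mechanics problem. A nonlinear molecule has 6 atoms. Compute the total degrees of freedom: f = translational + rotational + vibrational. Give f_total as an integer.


Step 1: Translational DOF = 3
Step 2: Rotational DOF (nonlinear) = 3
Step 3: Vibrational DOF = 3*6 - 6 = 12
Step 4: Total = 3 + 3 + 12 = 18

18


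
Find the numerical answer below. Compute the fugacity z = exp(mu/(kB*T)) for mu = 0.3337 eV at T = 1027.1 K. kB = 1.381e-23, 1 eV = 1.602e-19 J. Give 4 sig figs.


Step 1: Convert mu to Joules: 0.3337*1.602e-19 = 5.346e-20 J
Step 2: kB*T = 1.381e-23*1027.1 = 1.418e-20 J
Step 3: mu/(kB*T) = 3.769
Step 4: z = exp(3.769) = 43.33

43.33


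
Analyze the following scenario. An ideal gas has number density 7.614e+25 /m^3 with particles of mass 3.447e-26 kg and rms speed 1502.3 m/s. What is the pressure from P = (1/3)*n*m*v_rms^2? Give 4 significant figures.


Step 1: v_rms^2 = 1502.3^2 = 2.257e+06
Step 2: n*m = 7.614e+25*3.447e-26 = 2.625
Step 3: P = (1/3)*2.625*2.257e+06 = 1.974e+06 Pa

1.974e+06


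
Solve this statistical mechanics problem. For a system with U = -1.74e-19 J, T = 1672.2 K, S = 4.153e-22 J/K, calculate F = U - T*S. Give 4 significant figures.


Step 1: T*S = 1672.2 * 4.153e-22 = 6.945e-19 J
Step 2: F = U - T*S = -1.74e-19 - 6.945e-19
Step 3: F = -8.685e-19 J

-8.685e-19


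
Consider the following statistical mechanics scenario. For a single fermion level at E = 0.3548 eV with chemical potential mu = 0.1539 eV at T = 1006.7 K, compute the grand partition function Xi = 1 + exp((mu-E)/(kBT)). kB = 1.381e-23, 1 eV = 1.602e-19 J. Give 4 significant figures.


Step 1: (mu - E) = 0.1539 - 0.3548 = -0.2009 eV
Step 2: x = (mu-E)*eV/(kB*T) = -0.2009*1.602e-19/(1.381e-23*1006.7) = -2.315
Step 3: exp(x) = 0.09877
Step 4: Xi = 1 + 0.09877 = 1.099

1.099


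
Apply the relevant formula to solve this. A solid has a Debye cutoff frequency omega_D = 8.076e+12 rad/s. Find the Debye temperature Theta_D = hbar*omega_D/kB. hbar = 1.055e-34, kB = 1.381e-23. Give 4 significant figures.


Step 1: hbar*omega_D = 1.055e-34 * 8.076e+12 = 8.52e-22 J
Step 2: Theta_D = 8.52e-22 / 1.381e-23
Step 3: Theta_D = 61.7 K

61.7


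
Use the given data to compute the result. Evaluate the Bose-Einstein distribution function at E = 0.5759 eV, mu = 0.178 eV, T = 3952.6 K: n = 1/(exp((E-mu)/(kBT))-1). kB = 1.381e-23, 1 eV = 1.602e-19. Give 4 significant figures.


Step 1: (E - mu) = 0.3979 eV
Step 2: x = (E-mu)*eV/(kB*T) = 0.3979*1.602e-19/(1.381e-23*3952.6) = 1.168
Step 3: exp(x) = 3.215
Step 4: n = 1/(exp(x)-1) = 0.4515

0.4515


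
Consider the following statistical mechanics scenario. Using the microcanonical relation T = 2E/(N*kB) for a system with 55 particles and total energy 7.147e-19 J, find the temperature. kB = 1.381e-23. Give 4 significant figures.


Step 1: Numerator = 2*E = 2*7.147e-19 = 1.429e-18 J
Step 2: Denominator = N*kB = 55*1.381e-23 = 7.595e-22
Step 3: T = 1.429e-18 / 7.595e-22 = 1882 K

1882


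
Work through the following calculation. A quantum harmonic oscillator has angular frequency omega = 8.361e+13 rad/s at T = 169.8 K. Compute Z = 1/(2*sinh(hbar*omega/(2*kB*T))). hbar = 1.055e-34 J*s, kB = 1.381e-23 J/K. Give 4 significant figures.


Step 1: Compute x = hbar*omega/(kB*T) = 1.055e-34*8.361e+13/(1.381e-23*169.8) = 3.762
Step 2: x/2 = 1.881
Step 3: sinh(x/2) = 3.203
Step 4: Z = 1/(2*3.203) = 0.1561

0.1561


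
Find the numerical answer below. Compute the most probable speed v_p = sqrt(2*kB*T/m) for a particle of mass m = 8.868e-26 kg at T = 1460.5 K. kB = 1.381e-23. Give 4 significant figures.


Step 1: Numerator = 2*kB*T = 2*1.381e-23*1460.5 = 4.034e-20
Step 2: Ratio = 4.034e-20 / 8.868e-26 = 4.549e+05
Step 3: v_p = sqrt(4.549e+05) = 674.5 m/s

674.5


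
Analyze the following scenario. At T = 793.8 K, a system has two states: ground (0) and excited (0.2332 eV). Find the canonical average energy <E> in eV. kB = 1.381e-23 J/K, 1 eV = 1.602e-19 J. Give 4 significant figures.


Step 1: beta*E = 0.2332*1.602e-19/(1.381e-23*793.8) = 3.408
Step 2: exp(-beta*E) = 0.03311
Step 3: <E> = 0.2332*0.03311/(1+0.03311) = 0.007474 eV

0.007474


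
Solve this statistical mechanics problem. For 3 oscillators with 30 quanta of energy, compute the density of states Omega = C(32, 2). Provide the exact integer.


Step 1: Use binomial coefficient C(32, 2)
Step 2: Numerator = 32! / 30!
Step 3: Denominator = 2!
Step 4: Omega = 496

496


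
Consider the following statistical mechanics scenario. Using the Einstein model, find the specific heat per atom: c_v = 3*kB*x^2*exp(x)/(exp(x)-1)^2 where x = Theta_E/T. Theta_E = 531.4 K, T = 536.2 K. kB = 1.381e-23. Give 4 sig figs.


Step 1: x = Theta_E/T = 531.4/536.2 = 0.991
Step 2: x^2 = 0.9822
Step 3: exp(x) = 2.694
Step 4: c_v = 3*1.381e-23*0.9822*2.694/(2.694-1)^2 = 3.82e-23

3.82e-23


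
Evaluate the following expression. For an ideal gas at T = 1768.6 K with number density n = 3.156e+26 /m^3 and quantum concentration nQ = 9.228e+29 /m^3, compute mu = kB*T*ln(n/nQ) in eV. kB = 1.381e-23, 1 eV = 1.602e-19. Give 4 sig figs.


Step 1: n/nQ = 3.156e+26/9.228e+29 = 0.000342
Step 2: ln(n/nQ) = -7.981
Step 3: mu = kB*T*ln(n/nQ) = 2.442e-20*-7.981 = -1.949e-19 J
Step 4: Convert to eV: -1.949e-19/1.602e-19 = -1.217 eV

-1.217


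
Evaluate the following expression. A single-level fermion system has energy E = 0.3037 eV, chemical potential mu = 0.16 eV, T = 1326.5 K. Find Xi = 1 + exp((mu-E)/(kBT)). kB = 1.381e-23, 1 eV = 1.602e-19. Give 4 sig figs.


Step 1: (mu - E) = 0.16 - 0.3037 = -0.1437 eV
Step 2: x = (mu-E)*eV/(kB*T) = -0.1437*1.602e-19/(1.381e-23*1326.5) = -1.257
Step 3: exp(x) = 0.2846
Step 4: Xi = 1 + 0.2846 = 1.285

1.285


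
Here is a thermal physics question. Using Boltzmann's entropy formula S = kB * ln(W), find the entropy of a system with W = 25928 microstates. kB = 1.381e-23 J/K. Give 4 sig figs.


Step 1: ln(W) = ln(25928) = 10.16
Step 2: S = kB * ln(W) = 1.381e-23 * 10.16
Step 3: S = 1.404e-22 J/K

1.404e-22


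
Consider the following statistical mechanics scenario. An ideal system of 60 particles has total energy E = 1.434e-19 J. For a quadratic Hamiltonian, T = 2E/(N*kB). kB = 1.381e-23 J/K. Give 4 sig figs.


Step 1: Numerator = 2*E = 2*1.434e-19 = 2.868e-19 J
Step 2: Denominator = N*kB = 60*1.381e-23 = 8.286e-22
Step 3: T = 2.868e-19 / 8.286e-22 = 346.1 K

346.1


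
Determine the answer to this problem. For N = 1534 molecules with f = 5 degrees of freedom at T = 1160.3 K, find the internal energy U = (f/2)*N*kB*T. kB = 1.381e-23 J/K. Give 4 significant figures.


Step 1: f/2 = 5/2 = 2.5
Step 2: N*kB*T = 1534*1.381e-23*1160.3 = 2.458e-17
Step 3: U = 2.5 * 2.458e-17 = 6.145e-17 J

6.145e-17


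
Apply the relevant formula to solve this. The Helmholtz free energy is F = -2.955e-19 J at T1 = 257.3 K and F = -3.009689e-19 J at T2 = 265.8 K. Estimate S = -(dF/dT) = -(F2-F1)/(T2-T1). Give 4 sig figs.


Step 1: dF = F2 - F1 = -3.009689e-19 - (-2.955e-19) = -5.4689e-21 J
Step 2: dT = T2 - T1 = 265.8 - 257.3 = 8.5 K
Step 3: S = -dF/dT = -(-5.4689e-21)/8.5 = 6.434e-22 J/K

6.434e-22


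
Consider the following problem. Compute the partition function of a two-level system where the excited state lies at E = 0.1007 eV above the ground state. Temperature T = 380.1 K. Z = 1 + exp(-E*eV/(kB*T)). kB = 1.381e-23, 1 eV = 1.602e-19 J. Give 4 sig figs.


Step 1: Compute beta*E = E*eV/(kB*T) = 0.1007*1.602e-19/(1.381e-23*380.1) = 3.073
Step 2: exp(-beta*E) = exp(-3.073) = 0.04627
Step 3: Z = 1 + 0.04627 = 1.046

1.046


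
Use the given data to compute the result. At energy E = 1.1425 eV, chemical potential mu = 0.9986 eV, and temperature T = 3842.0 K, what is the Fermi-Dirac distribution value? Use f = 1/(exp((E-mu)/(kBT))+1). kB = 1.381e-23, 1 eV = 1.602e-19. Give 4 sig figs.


Step 1: (E - mu) = 1.1425 - 0.9986 = 0.1439 eV
Step 2: Convert: (E-mu)*eV = 2.305e-20 J
Step 3: x = (E-mu)*eV/(kB*T) = 0.4345
Step 4: f = 1/(exp(0.4345)+1) = 0.3931

0.3931


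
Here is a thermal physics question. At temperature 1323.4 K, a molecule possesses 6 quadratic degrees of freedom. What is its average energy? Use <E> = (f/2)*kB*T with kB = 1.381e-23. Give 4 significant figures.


Step 1: f/2 = 6/2 = 3
Step 2: kB*T = 1.381e-23 * 1323.4 = 1.828e-20
Step 3: <E> = 3 * 1.828e-20 = 5.483e-20 J

5.483e-20


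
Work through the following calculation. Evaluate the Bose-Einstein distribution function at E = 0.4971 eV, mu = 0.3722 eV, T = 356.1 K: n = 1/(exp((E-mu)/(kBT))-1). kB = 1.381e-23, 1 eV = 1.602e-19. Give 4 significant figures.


Step 1: (E - mu) = 0.1249 eV
Step 2: x = (E-mu)*eV/(kB*T) = 0.1249*1.602e-19/(1.381e-23*356.1) = 4.069
Step 3: exp(x) = 58.48
Step 4: n = 1/(exp(x)-1) = 0.0174

0.0174


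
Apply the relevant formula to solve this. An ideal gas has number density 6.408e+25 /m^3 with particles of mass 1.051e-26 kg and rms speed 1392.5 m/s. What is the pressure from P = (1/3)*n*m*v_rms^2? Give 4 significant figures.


Step 1: v_rms^2 = 1392.5^2 = 1.939e+06
Step 2: n*m = 6.408e+25*1.051e-26 = 0.6735
Step 3: P = (1/3)*0.6735*1.939e+06 = 4.353e+05 Pa

4.353e+05


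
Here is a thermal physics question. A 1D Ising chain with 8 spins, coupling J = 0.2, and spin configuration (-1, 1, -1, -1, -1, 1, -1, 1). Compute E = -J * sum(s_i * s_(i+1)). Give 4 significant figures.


Step 1: Nearest-neighbor products: -1, -1, 1, 1, -1, -1, -1
Step 2: Sum of products = -3
Step 3: E = -0.2 * -3 = 0.6

0.6


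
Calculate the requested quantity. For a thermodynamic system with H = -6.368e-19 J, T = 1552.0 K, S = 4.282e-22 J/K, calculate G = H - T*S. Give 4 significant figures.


Step 1: T*S = 1552.0 * 4.282e-22 = 6.646e-19 J
Step 2: G = H - T*S = -6.368e-19 - 6.646e-19
Step 3: G = -1.301e-18 J

-1.301e-18


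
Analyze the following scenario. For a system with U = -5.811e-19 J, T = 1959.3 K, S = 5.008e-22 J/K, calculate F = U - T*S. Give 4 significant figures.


Step 1: T*S = 1959.3 * 5.008e-22 = 9.812e-19 J
Step 2: F = U - T*S = -5.811e-19 - 9.812e-19
Step 3: F = -1.562e-18 J

-1.562e-18


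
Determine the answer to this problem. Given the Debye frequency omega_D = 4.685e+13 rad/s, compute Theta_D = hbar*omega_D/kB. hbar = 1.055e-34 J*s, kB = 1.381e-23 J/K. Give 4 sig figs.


Step 1: hbar*omega_D = 1.055e-34 * 4.685e+13 = 4.943e-21 J
Step 2: Theta_D = 4.943e-21 / 1.381e-23
Step 3: Theta_D = 357.9 K

357.9


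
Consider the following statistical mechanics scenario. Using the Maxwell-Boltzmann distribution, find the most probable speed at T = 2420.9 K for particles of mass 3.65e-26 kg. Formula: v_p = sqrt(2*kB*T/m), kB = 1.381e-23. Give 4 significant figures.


Step 1: Numerator = 2*kB*T = 2*1.381e-23*2420.9 = 6.687e-20
Step 2: Ratio = 6.687e-20 / 3.65e-26 = 1.832e+06
Step 3: v_p = sqrt(1.832e+06) = 1353 m/s

1353


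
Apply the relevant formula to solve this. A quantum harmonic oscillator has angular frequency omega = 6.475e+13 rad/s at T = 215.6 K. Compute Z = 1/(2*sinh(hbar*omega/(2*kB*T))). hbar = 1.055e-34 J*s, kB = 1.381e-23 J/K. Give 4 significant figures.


Step 1: Compute x = hbar*omega/(kB*T) = 1.055e-34*6.475e+13/(1.381e-23*215.6) = 2.294
Step 2: x/2 = 1.147
Step 3: sinh(x/2) = 1.416
Step 4: Z = 1/(2*1.416) = 0.3531

0.3531


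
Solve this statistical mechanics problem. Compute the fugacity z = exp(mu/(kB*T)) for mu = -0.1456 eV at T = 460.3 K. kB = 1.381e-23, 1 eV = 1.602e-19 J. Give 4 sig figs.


Step 1: Convert mu to Joules: -0.1456*1.602e-19 = -2.333e-20 J
Step 2: kB*T = 1.381e-23*460.3 = 6.357e-21 J
Step 3: mu/(kB*T) = -3.669
Step 4: z = exp(-3.669) = 0.02549

0.02549


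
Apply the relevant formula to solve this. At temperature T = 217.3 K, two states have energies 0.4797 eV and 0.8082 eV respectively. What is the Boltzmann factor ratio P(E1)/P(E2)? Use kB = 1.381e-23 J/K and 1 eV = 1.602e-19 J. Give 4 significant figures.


Step 1: Compute energy difference dE = E1 - E2 = 0.4797 - 0.8082 = -0.3285 eV
Step 2: Convert to Joules: dE_J = -0.3285 * 1.602e-19 = -5.263e-20 J
Step 3: Compute exponent = -dE_J / (kB * T) = -(-5.263e-20) / (1.381e-23 * 217.3) = 17.54
Step 4: P(E1)/P(E2) = exp(17.54) = 4.131e+07

4.131e+07


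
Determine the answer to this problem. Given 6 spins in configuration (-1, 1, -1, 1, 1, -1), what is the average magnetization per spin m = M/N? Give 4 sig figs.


Step 1: Count up spins (+1): 3, down spins (-1): 3
Step 2: Total magnetization M = 3 - 3 = 0
Step 3: m = M/N = 0/6 = 0

0


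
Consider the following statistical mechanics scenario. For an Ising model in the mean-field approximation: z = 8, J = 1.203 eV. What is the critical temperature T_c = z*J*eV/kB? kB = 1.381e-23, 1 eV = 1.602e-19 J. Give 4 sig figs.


Step 1: z*J = 8*1.203 = 9.624 eV
Step 2: Convert to Joules: 9.624*1.602e-19 = 1.542e-18 J
Step 3: T_c = 1.542e-18 / 1.381e-23 = 1.116e+05 K

1.116e+05


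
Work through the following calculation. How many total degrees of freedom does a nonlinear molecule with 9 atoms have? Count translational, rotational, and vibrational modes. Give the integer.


Step 1: Translational DOF = 3
Step 2: Rotational DOF (nonlinear) = 3
Step 3: Vibrational DOF = 3*9 - 6 = 21
Step 4: Total = 3 + 3 + 21 = 27

27


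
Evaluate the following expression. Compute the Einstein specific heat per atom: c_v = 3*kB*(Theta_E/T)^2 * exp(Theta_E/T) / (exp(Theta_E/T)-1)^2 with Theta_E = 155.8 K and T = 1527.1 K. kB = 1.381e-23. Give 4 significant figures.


Step 1: x = Theta_E/T = 155.8/1527.1 = 0.102
Step 2: x^2 = 0.01041
Step 3: exp(x) = 1.107
Step 4: c_v = 3*1.381e-23*0.01041*1.107/(1.107-1)^2 = 4.139e-23

4.139e-23


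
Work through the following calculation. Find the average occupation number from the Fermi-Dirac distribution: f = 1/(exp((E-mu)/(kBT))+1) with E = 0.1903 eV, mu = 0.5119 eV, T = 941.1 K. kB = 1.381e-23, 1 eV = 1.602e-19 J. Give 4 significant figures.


Step 1: (E - mu) = 0.1903 - 0.5119 = -0.3216 eV
Step 2: Convert: (E-mu)*eV = -5.152e-20 J
Step 3: x = (E-mu)*eV/(kB*T) = -3.964
Step 4: f = 1/(exp(-3.964)+1) = 0.9814

0.9814


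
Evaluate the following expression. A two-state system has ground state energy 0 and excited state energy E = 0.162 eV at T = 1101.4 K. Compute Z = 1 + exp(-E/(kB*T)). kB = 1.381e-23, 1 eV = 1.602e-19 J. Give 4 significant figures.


Step 1: Compute beta*E = E*eV/(kB*T) = 0.162*1.602e-19/(1.381e-23*1101.4) = 1.706
Step 2: exp(-beta*E) = exp(-1.706) = 0.1815
Step 3: Z = 1 + 0.1815 = 1.182

1.182


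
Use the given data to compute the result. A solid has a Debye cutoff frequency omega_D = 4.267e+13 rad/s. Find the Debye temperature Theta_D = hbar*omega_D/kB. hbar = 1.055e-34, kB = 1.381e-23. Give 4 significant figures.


Step 1: hbar*omega_D = 1.055e-34 * 4.267e+13 = 4.502e-21 J
Step 2: Theta_D = 4.502e-21 / 1.381e-23
Step 3: Theta_D = 326 K

326


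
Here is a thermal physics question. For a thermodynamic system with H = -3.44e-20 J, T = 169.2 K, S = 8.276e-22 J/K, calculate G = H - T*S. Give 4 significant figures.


Step 1: T*S = 169.2 * 8.276e-22 = 1.4e-19 J
Step 2: G = H - T*S = -3.44e-20 - 1.4e-19
Step 3: G = -1.744e-19 J

-1.744e-19


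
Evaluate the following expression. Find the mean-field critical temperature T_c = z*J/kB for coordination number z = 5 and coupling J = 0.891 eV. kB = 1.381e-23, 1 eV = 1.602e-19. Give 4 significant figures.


Step 1: z*J = 5*0.891 = 4.455 eV
Step 2: Convert to Joules: 4.455*1.602e-19 = 7.137e-19 J
Step 3: T_c = 7.137e-19 / 1.381e-23 = 5.168e+04 K

5.168e+04


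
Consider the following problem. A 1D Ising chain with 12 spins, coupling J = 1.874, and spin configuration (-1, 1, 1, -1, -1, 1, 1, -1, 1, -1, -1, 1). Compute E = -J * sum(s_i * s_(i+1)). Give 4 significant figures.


Step 1: Nearest-neighbor products: -1, 1, -1, 1, -1, 1, -1, -1, -1, 1, -1
Step 2: Sum of products = -3
Step 3: E = -1.874 * -3 = 5.622

5.622


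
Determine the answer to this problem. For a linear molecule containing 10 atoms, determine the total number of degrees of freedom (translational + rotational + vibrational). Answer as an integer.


Step 1: Translational DOF = 3
Step 2: Rotational DOF (linear) = 2
Step 3: Vibrational DOF = 3*10 - 5 = 25
Step 4: Total = 3 + 2 + 25 = 30

30


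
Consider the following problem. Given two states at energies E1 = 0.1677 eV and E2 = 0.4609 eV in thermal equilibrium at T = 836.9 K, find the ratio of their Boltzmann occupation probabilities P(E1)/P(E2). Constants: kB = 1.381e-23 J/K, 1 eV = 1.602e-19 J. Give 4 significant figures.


Step 1: Compute energy difference dE = E1 - E2 = 0.1677 - 0.4609 = -0.2932 eV
Step 2: Convert to Joules: dE_J = -0.2932 * 1.602e-19 = -4.697e-20 J
Step 3: Compute exponent = -dE_J / (kB * T) = -(-4.697e-20) / (1.381e-23 * 836.9) = 4.064
Step 4: P(E1)/P(E2) = exp(4.064) = 58.21

58.21


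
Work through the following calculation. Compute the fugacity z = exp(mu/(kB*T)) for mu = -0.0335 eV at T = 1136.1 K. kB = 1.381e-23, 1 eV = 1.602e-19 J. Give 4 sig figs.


Step 1: Convert mu to Joules: -0.0335*1.602e-19 = -5.367e-21 J
Step 2: kB*T = 1.381e-23*1136.1 = 1.569e-20 J
Step 3: mu/(kB*T) = -0.3421
Step 4: z = exp(-0.3421) = 0.7103

0.7103


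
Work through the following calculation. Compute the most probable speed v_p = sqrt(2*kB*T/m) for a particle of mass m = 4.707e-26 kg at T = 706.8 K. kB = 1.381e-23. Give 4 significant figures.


Step 1: Numerator = 2*kB*T = 2*1.381e-23*706.8 = 1.952e-20
Step 2: Ratio = 1.952e-20 / 4.707e-26 = 4.147e+05
Step 3: v_p = sqrt(4.147e+05) = 644 m/s

644


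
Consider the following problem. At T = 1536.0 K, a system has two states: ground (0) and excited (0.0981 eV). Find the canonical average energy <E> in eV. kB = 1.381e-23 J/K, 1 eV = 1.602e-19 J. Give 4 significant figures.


Step 1: beta*E = 0.0981*1.602e-19/(1.381e-23*1536.0) = 0.7409
Step 2: exp(-beta*E) = 0.4767
Step 3: <E> = 0.0981*0.4767/(1+0.4767) = 0.03167 eV

0.03167


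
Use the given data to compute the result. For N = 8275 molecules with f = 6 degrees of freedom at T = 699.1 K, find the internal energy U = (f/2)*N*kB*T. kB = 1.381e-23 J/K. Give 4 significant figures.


Step 1: f/2 = 6/2 = 3.0
Step 2: N*kB*T = 8275*1.381e-23*699.1 = 7.989e-17
Step 3: U = 3.0 * 7.989e-17 = 2.397e-16 J

2.397e-16


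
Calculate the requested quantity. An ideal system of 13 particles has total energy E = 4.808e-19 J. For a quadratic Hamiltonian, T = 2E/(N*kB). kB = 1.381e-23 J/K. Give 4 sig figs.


Step 1: Numerator = 2*E = 2*4.808e-19 = 9.616e-19 J
Step 2: Denominator = N*kB = 13*1.381e-23 = 1.795e-22
Step 3: T = 9.616e-19 / 1.795e-22 = 5356 K

5356
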